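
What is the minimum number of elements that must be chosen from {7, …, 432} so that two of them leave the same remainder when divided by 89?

90

Group the integers by remainder mod 89; there are 89 residue classes, each nonempty in this range.
Choosing one from each class (89 integers) avoids any shared remainder.
One more choice must repeat a class, so two differ by a multiple of 89. Hence 89 + 1 = 90.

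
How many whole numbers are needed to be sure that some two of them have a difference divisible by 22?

23

Two integers differ by a multiple of 22 exactly when they share a remainder mod 22.
There are 22 residue classes mod 22, so 22 integers can all lie in distinct classes.
One more integer must repeat a residue, giving a difference divisible by 22. So n = 22 + 1 = 23.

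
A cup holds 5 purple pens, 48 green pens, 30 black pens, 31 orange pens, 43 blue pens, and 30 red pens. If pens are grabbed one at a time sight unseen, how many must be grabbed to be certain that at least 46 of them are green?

185

The worst case draws every non-green pen first: 5 + 30 + 31 + 43 + 30 = 139.
The next 46 draws are then forced to be green, giving 139 + 46 = 185.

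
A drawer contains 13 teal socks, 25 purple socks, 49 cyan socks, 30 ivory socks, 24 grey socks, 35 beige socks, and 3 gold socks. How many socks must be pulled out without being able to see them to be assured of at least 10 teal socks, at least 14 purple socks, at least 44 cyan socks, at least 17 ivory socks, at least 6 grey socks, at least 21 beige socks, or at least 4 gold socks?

The worst case stops just short of every target: 9 teal, 13 purple, 43 cyan, 16 ivory, 5 grey, 20 beige, 3 gold — 9 + 13 + 43 + 16 + 5 + 20 + 3 = 109 socks.
One more sock must push some color to its target, so 109 + 1 = 110.

110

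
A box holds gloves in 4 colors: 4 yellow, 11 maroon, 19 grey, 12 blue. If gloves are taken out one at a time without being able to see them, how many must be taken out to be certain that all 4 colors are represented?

43

The hardest color to obtain is yellow: we could draw every other glove first — 46 − 4 = 42 gloves — without a single yellow one.
The next draw must be yellow, so 42 + 1 = 43.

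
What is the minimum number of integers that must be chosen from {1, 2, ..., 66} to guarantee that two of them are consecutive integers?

34

Partition {1, …, 66} into 33 pairs: {1,2}, {3,4}, …, {65,66}.
Choosing 33 integers — say the 33 even numbers 2, 4, …, 66 — takes one from each pair and avoids the property.
Choosing 34 forces two into the same pair by pigeonhole, and those are consecutive. So 34.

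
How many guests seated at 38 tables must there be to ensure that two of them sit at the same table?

39

There are 38 tables acting as pigeonholes.
With 38 guests we could place one in each, avoiding any repeat.
One more forces some class to hold 2, so 38 + 1 = 39.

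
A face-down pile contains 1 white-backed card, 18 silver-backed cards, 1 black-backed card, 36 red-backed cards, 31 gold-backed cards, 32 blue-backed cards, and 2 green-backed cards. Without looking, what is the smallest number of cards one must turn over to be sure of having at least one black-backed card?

The worst case draws every non-black-backed card first: 1 + 18 + 36 + 31 + 32 + 2 = 120.
The next draw is then forced to be black-backed, giving 120 + 1 = 121.

121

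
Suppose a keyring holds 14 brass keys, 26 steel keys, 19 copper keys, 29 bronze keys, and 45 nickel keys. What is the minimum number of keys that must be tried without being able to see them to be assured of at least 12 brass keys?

131

The worst case draws every non-brass key first: 26 + 19 + 29 + 45 = 119.
The next 12 draws are then forced to be brass, giving 119 + 12 = 131.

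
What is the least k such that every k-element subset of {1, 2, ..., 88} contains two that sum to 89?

45

Partition {1, …, 88} into 44 pairs: {1,88}, {2,87}, …, {44,45}.
Choosing 44 integers — say the integers 1 through 44 — takes one from each pair and avoids the property.
Choosing 45 forces two into the same pair by pigeonhole, and those sum to 89. So 45.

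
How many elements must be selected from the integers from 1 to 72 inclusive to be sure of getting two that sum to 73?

37

Partition {1, …, 72} into 36 pairs: {1,72}, {2,71}, …, {36,37}.
Choosing 36 integers — say the integers 1 through 36 — takes one from each pair and avoids the property.
Choosing 37 forces two into the same pair by pigeonhole, and those sum to 73. So 37.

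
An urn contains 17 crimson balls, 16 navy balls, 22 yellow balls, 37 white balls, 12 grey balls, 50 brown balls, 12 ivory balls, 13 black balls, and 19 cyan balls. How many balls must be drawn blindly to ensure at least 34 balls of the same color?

178

In the worst case we take at most 33 of each color, but all 17 crimson, all 16 navy, all 22 yellow, all 12 grey, all 12 ivory, all 13 black, and all 19 cyan (fewer than 33), giving 17 + 16 + 22 + 33 + 12 + 33 + 12 + 13 + 19 = 177.
One more ball then forces some color to 34, so 177 + 1 = 178.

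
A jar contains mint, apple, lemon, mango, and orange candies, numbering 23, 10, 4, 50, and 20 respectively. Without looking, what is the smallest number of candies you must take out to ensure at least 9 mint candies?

The worst case draws every non-mint candy first: 10 + 4 + 50 + 20 = 84.
The next 9 draws are then forced to be mint, giving 84 + 9 = 93.

93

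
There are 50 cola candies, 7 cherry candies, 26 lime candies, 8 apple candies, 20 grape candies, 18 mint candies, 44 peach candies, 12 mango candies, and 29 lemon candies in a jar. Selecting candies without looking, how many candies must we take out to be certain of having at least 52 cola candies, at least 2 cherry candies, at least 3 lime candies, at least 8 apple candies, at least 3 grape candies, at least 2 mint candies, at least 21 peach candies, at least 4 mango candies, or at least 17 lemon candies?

The worst case stops just short of every target: all 50 cola, 1 cherry, 2 lime, 7 apple, 2 grape, 1 mint, 20 peach, 3 mango, 16 lemon — 50 + 1 + 2 + 7 + 2 + 1 + 20 + 3 + 16 = 102 candies.
One more candy must push some flavor to its target, so 102 + 1 = 103.

103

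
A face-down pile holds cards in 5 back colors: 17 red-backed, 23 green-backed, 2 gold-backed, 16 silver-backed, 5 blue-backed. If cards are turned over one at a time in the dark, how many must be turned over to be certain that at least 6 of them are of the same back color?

23

In the worst case we take at most 5 of each back color, but all 2 gold-backed (fewer than 5), giving 5 + 5 + 2 + 5 + 5 = 22.
One more card then forces some back color to 6, so 22 + 1 = 23.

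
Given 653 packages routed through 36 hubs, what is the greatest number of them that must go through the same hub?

19

The 653 packages fall into 36 hubs.
If each of the 36 hubs held at most 18, the total would be at most 36 × 18 = 648 < 653, a contradiction.
So at least one holds ⌈653/36⌉ = 19.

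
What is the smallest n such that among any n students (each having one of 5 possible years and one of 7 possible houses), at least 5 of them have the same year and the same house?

141

There are 5 × 7 = 35 (year, house) combinations acting as pigeonholes.
With 35 × 4 = 140 students we could place exactly 4 in each, with no (year, house) pair reaching 5.
One more forces some (year, house) pair to hold 5, so 140 + 1 = 141.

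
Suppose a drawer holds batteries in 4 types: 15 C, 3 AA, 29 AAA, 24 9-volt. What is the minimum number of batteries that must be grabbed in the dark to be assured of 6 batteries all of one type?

19

Treat the 4 types as pigeonholes.
In the worst case we take at most 5 of each type, but all 3 AA (fewer than 5), giving 5 + 3 + 5 + 5 = 18.
One more battery then forces some type to 6, so 18 + 1 = 19.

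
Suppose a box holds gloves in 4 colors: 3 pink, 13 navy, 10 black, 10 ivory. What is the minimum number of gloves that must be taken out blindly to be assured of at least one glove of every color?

34

The hardest color to obtain is pink: we could draw every other glove first — 36 − 3 = 33 gloves — without a single pink one.
The next draw must be pink, so 33 + 1 = 34.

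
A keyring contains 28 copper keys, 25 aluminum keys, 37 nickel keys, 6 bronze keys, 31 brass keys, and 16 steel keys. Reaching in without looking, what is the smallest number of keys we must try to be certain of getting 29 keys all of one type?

In the worst case we take at most 28 of each type, but all 25 aluminum, all 6 bronze, and all 16 steel (fewer than 28), giving 28 + 25 + 28 + 6 + 28 + 16 = 131.
One more key then forces some type to 29, so 131 + 1 = 132.

132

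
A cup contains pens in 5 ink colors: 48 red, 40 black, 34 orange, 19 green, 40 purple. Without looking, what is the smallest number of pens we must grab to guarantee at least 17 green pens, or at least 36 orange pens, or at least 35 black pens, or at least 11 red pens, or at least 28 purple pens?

Each of the 5 ink colors has its own threshold; avoid all of them simultaneously.
The worst case stops just short of every target: 10 red, 34 black, all 34 orange, 16 green, 27 purple — 10 + 34 + 34 + 16 + 27 = 121 pens.
One more pen must push some ink color to its target, so 121 + 1 = 122.

122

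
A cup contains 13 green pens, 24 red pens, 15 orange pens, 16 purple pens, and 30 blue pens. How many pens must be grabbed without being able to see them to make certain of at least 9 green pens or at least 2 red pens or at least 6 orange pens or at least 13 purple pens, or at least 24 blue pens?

The worst case stops just short of every target: 8 green, 1 red, 5 orange, 12 purple, 23 blue — 8 + 1 + 5 + 12 + 23 = 49 pens.
One more pen must push some ink color to its target, so 49 + 1 = 50.

50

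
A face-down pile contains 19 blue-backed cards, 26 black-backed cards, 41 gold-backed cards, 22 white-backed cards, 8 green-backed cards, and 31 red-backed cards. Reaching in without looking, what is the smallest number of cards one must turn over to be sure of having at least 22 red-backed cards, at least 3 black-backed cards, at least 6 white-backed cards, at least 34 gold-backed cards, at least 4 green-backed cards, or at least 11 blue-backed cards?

75

The worst case stops just short of every target: 10 blue-backed, 2 black-backed, 33 gold-backed, 5 white-backed, 3 green-backed, 21 red-backed — 10 + 2 + 33 + 5 + 3 + 21 = 74 cards.
One more card must push some back color to its target, so 74 + 1 = 75.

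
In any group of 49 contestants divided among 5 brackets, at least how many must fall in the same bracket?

If each of the 5 brackets held at most 9, the total would be at most 5 × 9 = 45 < 49, a contradiction.
So at least one holds ⌈49/5⌉ = 10.

10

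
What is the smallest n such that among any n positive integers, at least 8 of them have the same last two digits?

701

There are 100 possible two-digit endings acting as pigeonholes.
With 100 × 7 = 700 positive integers we could place exactly 7 in each, with no class reaching 8.
One more forces some class to hold 8, so 700 + 1 = 701.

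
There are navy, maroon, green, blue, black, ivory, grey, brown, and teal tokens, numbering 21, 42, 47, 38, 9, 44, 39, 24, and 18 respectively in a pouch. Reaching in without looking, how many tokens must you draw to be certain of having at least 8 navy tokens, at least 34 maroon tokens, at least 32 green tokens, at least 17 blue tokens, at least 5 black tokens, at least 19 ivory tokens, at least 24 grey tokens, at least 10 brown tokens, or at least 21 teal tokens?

The worst case stops just short of every target: 7 navy, 33 maroon, 31 green, 16 blue, 4 black, 18 ivory, 23 grey, 9 brown, all 18 teal — 7 + 33 + 31 + 16 + 4 + 18 + 23 + 9 + 18 = 159 tokens.
One more token must push some color to its target, so 159 + 1 = 160.

160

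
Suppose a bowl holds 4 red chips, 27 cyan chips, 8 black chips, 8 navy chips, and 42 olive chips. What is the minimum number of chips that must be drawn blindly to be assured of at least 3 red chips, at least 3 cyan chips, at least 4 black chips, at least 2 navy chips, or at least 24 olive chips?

Each of the 5 colors has its own threshold; avoid all of them simultaneously.
The worst case stops just short of every target: 2 red, 2 cyan, 3 black, 1 navy, 23 olive — 2 + 2 + 3 + 1 + 23 = 31 chips.
One more chip must push some color to its target, so 31 + 1 = 32.

32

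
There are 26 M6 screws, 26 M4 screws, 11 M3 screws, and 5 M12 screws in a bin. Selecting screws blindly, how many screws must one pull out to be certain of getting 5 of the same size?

17

Treat the 4 sizes as pigeonholes.
The worst case takes 4 screws of each size without reaching 5 of any: 4 × 4 = 16.
The next screw must bring some size to 5, so 16 + 1 = 17.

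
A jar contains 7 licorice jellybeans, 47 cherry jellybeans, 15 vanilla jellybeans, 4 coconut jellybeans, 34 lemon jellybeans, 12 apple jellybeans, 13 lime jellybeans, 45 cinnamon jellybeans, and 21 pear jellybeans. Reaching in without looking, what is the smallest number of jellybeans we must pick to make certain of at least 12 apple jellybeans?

The worst case draws every non-apple jellybean first: 7 + 47 + 15 + 4 + 34 + 13 + 45 + 21 = 186.
The next 12 draws are then forced to be apple, giving 186 + 12 = 198.

198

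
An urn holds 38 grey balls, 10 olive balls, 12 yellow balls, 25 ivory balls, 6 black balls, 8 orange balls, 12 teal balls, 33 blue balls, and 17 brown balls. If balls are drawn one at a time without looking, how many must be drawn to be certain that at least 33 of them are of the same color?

In the worst case we take at most 32 of each color, but all 10 olive, all 12 yellow, all 25 ivory, all 6 black, all 8 orange, all 12 teal, and all 17 brown (fewer than 32), giving 32 + 10 + 12 + 25 + 6 + 8 + 12 + 32 + 17 = 154.
One more ball then forces some color to 33, so 154 + 1 = 155.

155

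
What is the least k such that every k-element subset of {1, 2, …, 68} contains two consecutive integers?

Partition {1, …, 68} into 34 pairs: {1,2}, {3,4}, …, {67,68}.
Choosing 34 integers — say the 34 even numbers 2, 4, …, 68 — takes one from each pair and avoids the property.
Choosing 35 forces two into the same pair by pigeonhole, and those are consecutive. So 35.

35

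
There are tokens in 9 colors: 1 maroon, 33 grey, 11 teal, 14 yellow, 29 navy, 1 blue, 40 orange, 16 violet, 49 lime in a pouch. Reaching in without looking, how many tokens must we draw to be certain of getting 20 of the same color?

Treat the 9 colors as pigeonholes.
In the worst case we take at most 19 of each color, but all 1 maroon, all 11 teal, all 14 yellow, all 1 blue, and all 16 violet (fewer than 19), giving 1 + 19 + 11 + 14 + 19 + 1 + 19 + 16 + 19 = 119.
One more token then forces some color to 20, so 119 + 1 = 120.

120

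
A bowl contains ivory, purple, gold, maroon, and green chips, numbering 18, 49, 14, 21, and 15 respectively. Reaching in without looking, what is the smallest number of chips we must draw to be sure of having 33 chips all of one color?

101

Treat the 5 colors as pigeonholes.
In the worst case we take at most 32 of each color, but all 18 ivory, all 14 gold, all 21 maroon, and all 15 green (fewer than 32), giving 18 + 32 + 14 + 21 + 15 = 100.
One more chip then forces some color to 33, so 100 + 1 = 101.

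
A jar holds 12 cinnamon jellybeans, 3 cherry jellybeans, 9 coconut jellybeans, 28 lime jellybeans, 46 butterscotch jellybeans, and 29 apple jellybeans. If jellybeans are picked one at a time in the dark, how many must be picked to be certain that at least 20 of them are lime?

119

To avoid lime jellybeans as long as possible, exhaust the other 5 flavors first.
The worst case draws every non-lime jellybean first: 12 + 3 + 9 + 46 + 29 = 99.
The next 20 draws are then forced to be lime, giving 99 + 20 = 119.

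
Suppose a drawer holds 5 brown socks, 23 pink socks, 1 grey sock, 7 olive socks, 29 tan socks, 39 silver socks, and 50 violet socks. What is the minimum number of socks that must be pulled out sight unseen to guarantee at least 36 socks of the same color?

136

Treat the 7 colors as pigeonholes.
In the worst case we take at most 35 of each color, but all 5 brown, all 23 pink, all 1 grey, all 7 olive, and all 29 tan (fewer than 35), giving 5 + 23 + 1 + 7 + 29 + 35 + 35 = 135.
One more sock then forces some color to 36, so 135 + 1 = 136.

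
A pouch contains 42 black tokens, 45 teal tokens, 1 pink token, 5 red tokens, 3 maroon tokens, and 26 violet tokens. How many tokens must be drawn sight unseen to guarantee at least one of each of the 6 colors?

122

The hardest color to obtain is pink: we could draw every other token first — 122 − 1 = 121 tokens — without a single pink one.
The next draw must be pink, so 121 + 1 = 122.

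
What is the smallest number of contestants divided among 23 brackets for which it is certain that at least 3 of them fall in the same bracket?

There are 23 brackets acting as pigeonholes.
With 23 × 2 = 46 contestants we could place exactly 2 in each, with no class reaching 3.
One more forces some class to hold 3, so 46 + 1 = 47.

47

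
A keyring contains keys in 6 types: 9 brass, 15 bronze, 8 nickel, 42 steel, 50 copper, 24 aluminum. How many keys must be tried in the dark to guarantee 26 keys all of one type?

107

In the worst case we take at most 25 of each type, but all 9 brass, all 15 bronze, all 8 nickel, and all 24 aluminum (fewer than 25), giving 9 + 15 + 8 + 25 + 25 + 24 = 106.
One more key then forces some type to 26, so 106 + 1 = 107.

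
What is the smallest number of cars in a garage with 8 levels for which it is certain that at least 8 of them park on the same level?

There are 8 levels acting as pigeonholes.
With 8 × 7 = 56 cars we could place exactly 7 in each, with no class reaching 8.
One more forces some class to hold 8, so 56 + 1 = 57.

57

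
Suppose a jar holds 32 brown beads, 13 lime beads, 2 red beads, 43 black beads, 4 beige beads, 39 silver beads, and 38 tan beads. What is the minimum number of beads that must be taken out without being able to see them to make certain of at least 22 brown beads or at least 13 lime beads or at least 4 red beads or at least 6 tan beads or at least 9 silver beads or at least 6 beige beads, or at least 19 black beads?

Each of the 7 colors has its own threshold; avoid all of them simultaneously.
The worst case stops just short of every target: 21 brown, 12 lime, all 2 red, 18 black, all 4 beige, 8 silver, 5 tan — 21 + 12 + 2 + 18 + 4 + 8 + 5 = 70 beads.
One more bead must push some color to its target, so 70 + 1 = 71.

71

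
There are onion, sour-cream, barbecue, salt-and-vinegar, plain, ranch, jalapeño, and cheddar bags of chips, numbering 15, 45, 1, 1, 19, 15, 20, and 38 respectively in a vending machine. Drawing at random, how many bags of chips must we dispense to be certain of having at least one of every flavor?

The hardest flavor to obtain is barbecue: we could draw every other bag of chips first — 154 − 1 = 153 bags of chips — without a single barbecue one.
The next draw must be barbecue, so 153 + 1 = 154.

154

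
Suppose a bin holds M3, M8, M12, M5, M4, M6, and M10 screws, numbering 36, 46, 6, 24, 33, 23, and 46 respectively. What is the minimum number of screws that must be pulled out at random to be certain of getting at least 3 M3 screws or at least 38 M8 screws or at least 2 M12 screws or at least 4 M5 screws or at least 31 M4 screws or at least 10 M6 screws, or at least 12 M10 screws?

94

The worst case stops just short of every target: 2 M3, 37 M8, 1 M12, 3 M5, 30 M4, 9 M6, 11 M10 — 2 + 37 + 1 + 3 + 30 + 9 + 11 = 93 screws.
One more screw must push some size to its target, so 93 + 1 = 94.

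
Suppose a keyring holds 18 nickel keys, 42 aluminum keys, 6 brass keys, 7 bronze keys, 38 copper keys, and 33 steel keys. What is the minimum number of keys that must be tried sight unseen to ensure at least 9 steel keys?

120

The worst case draws every non-steel key first: 18 + 42 + 6 + 7 + 38 = 111.
The next 9 draws are then forced to be steel, giving 111 + 9 = 120.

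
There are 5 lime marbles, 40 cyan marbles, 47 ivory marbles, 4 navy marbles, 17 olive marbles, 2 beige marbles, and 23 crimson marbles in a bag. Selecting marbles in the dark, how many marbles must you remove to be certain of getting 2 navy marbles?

136

To avoid navy marbles as long as possible, exhaust the other 6 colors first.
The worst case draws every non-navy marble first: 5 + 40 + 47 + 17 + 2 + 23 = 134.
The next 2 draws are then forced to be navy, giving 134 + 2 = 136.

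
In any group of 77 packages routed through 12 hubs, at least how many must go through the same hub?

7

If each of the 12 hubs held at most 6, the total would be at most 12 × 6 = 72 < 77, a contradiction.
So at least one holds ⌈77/12⌉ = 7.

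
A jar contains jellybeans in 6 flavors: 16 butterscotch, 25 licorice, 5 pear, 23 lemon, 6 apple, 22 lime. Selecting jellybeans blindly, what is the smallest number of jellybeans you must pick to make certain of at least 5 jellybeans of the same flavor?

25

The worst case takes 4 jellybeans of each flavor without reaching 5 of any: 6 × 4 = 24.
The next jellybean must bring some flavor to 5, so 24 + 1 = 25.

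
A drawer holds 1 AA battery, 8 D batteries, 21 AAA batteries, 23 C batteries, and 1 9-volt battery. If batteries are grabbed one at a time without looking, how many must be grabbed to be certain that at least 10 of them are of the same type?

In the worst case we take at most 9 of each type, but all 1 AA, all 8 D, and all 1 9-volt (fewer than 9), giving 1 + 8 + 9 + 9 + 1 = 28.
One more battery then forces some type to 10, so 28 + 1 = 29.

29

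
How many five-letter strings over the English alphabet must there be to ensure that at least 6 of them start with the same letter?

There are 26 possible first letters acting as pigeonholes.
With 26 × 5 = 130 five-letter strings over the English alphabet we could place exactly 5 in each, with no class reaching 6.
One more forces some class to hold 6, so 130 + 1 = 131.

131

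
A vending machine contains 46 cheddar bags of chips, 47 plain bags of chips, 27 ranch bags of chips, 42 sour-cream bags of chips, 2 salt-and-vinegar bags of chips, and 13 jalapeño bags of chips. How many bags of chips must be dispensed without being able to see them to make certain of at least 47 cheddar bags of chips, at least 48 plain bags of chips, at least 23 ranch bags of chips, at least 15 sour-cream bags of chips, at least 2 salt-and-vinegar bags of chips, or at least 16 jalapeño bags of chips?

The worst case stops just short of every target: 46 cheddar, 47 plain, 22 ranch, 14 sour-cream, 1 salt-and-vinegar, all 13 jalapeño — 46 + 47 + 22 + 14 + 1 + 13 = 143 bags of chips.
One more bag of chips must push some flavor to its target, so 143 + 1 = 144.

144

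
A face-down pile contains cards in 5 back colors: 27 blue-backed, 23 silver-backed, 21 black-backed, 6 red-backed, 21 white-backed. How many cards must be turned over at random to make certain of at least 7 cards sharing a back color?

31

The worst case takes 6 cards of each back color without reaching 7 of any: 5 × 6 = 30.
The next card must bring some back color to 7, so 30 + 1 = 31.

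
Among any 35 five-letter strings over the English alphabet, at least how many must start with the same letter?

2

If each of the 26 possible first letters held at most 1, the total would be at most 26 × 1 = 26 < 35, a contradiction.
So at least one holds ⌈35/26⌉ = 2.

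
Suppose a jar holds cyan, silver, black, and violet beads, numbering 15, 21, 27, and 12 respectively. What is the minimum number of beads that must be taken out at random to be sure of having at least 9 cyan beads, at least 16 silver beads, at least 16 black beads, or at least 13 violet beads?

51

The worst case stops just short of every target: 8 cyan, 15 silver, 15 black, 12 violet — 8 + 15 + 15 + 12 = 50 beads.
One more bead must push some color to its target, so 50 + 1 = 51.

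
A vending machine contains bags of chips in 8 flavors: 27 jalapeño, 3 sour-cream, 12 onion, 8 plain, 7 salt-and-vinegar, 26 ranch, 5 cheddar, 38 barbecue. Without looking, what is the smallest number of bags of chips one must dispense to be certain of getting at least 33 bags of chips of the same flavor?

121

In the worst case we take at most 32 of each flavor, but all 27 jalapeño, all 3 sour-cream, all 12 onion, all 8 plain, all 7 salt-and-vinegar, all 26 ranch, and all 5 cheddar (fewer than 32), giving 27 + 3 + 12 + 8 + 7 + 26 + 5 + 32 = 120.
One more bag of chips then forces some flavor to 33, so 120 + 1 = 121.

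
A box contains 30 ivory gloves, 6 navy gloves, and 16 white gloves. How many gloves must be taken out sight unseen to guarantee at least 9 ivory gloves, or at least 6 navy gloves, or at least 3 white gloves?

The worst case stops just short of every target: 8 ivory, 5 navy, 2 white — 8 + 5 + 2 = 15 gloves.
One more glove must push some color to its target, so 15 + 1 = 16.

16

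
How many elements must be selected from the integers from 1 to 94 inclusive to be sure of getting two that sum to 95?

Partition {1, …, 94} into 47 pairs: {1,94}, {2,93}, …, {47,48}.
Choosing 47 integers — say the integers 1 through 47 — takes one from each pair and avoids the property.
Choosing 48 forces two into the same pair by pigeonhole, and those sum to 95. So 48.

48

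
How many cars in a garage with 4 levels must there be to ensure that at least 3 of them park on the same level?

9

There are 4 levels acting as pigeonholes.
With 4 × 2 = 8 cars we could place exactly 2 in each, with no class reaching 3.
One more forces some class to hold 3, so 8 + 1 = 9.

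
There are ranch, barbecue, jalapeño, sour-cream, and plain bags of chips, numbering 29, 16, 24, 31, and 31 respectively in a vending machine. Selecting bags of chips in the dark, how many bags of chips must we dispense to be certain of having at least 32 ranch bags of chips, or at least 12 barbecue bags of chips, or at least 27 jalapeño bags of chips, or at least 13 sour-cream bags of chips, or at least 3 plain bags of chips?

The worst case stops just short of every target: all 29 ranch, 11 barbecue, all 24 jalapeño, 12 sour-cream, 2 plain — 29 + 11 + 24 + 12 + 2 = 78 bags of chips.
One more bag of chips must push some flavor to its target, so 78 + 1 = 79.

79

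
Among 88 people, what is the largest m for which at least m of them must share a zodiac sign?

The 88 people fall into 12 zodiac signs.
If each of the 12 zodiac signs held at most 7, the total would be at most 12 × 7 = 84 < 88, a contradiction.
So at least one holds ⌈88/12⌉ = 8.

8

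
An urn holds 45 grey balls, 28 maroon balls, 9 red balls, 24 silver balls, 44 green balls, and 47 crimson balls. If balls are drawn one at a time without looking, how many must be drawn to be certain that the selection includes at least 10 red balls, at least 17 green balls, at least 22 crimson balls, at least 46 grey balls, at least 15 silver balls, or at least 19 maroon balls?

The worst case stops just short of every target: 45 grey, 18 maroon, 9 red, 14 silver, 16 green, 21 crimson — 45 + 18 + 9 + 14 + 16 + 21 = 123 balls.
One more ball must push some color to its target, so 123 + 1 = 124.

124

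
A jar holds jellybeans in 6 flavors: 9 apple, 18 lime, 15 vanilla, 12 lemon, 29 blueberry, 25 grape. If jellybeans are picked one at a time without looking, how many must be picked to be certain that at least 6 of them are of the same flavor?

Treat the 6 flavors as pigeonholes.
The worst case takes 5 jellybeans of each flavor without reaching 6 of any: 6 × 5 = 30.
The next jellybean must bring some flavor to 6, so 30 + 1 = 31.

31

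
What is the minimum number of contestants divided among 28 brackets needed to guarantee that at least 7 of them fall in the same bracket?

There are 28 brackets acting as pigeonholes.
With 28 × 6 = 168 contestants we could place exactly 6 in each, with no class reaching 7.
One more forces some class to hold 7, so 168 + 1 = 169.

169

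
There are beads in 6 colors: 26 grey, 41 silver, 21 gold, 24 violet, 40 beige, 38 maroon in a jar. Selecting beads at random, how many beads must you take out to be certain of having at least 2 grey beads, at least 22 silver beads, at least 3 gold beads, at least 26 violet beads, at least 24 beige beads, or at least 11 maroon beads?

82

Each of the 6 colors has its own threshold; avoid all of them simultaneously.
The worst case stops just short of every target: 1 grey, 21 silver, 2 gold, all 24 violet, 23 beige, 10 maroon — 1 + 21 + 2 + 24 + 23 + 10 = 81 beads.
One more bead must push some color to its target, so 81 + 1 = 82.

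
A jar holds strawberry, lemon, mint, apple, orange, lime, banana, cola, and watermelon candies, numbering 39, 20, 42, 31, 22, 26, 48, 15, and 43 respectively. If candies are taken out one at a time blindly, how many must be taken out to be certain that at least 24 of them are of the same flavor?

Treat the 9 flavors as pigeonholes.
In the worst case we take at most 23 of each flavor, but all 20 lemon, all 22 orange, and all 15 cola (fewer than 23), giving 23 + 20 + 23 + 23 + 22 + 23 + 23 + 15 + 23 = 195.
One more candy then forces some flavor to 24, so 195 + 1 = 196.

196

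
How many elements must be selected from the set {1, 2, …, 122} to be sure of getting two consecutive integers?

Partition {1, …, 122} into 61 pairs: {1,2}, {3,4}, …, {121,122}.
Choosing 61 integers — say the 61 even numbers 2, 4, …, 122 — takes one from each pair and avoids the property.
Choosing 62 forces two into the same pair by pigeonhole, and those are consecutive. So 62.

62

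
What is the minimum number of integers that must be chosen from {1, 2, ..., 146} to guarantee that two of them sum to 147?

Partition {1, …, 146} into 73 pairs: {1,146}, {2,145}, …, {73,74}.
Choosing 73 integers — say the integers 1 through 73 — takes one from each pair and avoids the property.
Choosing 74 forces two into the same pair by pigeonhole, and those sum to 147. So 74.

74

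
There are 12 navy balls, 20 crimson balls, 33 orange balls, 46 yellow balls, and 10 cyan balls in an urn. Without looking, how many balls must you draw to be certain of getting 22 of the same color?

85

In the worst case we take at most 21 of each color, but all 12 navy, all 20 crimson, and all 10 cyan (fewer than 21), giving 12 + 20 + 21 + 21 + 10 = 84.
One more ball then forces some color to 22, so 84 + 1 = 85.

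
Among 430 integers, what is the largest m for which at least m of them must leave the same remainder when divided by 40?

The 430 integers fall into 40 residue classes modulo 40.
If each of the 40 residue classes modulo 40 held at most 10, the total would be at most 40 × 10 = 400 < 430, a contradiction.
So at least one holds ⌈430/40⌉ = 11.

11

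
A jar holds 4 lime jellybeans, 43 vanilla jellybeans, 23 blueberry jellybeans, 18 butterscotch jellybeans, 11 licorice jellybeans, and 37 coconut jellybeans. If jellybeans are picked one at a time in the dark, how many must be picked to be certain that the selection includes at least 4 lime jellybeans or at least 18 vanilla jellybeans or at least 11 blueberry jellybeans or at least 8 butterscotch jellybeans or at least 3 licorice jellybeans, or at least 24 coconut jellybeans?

63

Each of the 6 flavors has its own threshold; avoid all of them simultaneously.
The worst case stops just short of every target: 3 lime, 17 vanilla, 10 blueberry, 7 butterscotch, 2 licorice, 23 coconut — 3 + 17 + 10 + 7 + 2 + 23 = 62 jellybeans.
One more jellybean must push some flavor to its target, so 62 + 1 = 63.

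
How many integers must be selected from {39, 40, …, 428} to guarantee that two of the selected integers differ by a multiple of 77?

78

Group the integers by remainder mod 77; there are 77 residue classes, each nonempty in this range.
Choosing one from each class (77 integers) avoids any shared remainder.
One more choice must repeat a class, so two differ by a multiple of 77. Hence 77 + 1 = 78.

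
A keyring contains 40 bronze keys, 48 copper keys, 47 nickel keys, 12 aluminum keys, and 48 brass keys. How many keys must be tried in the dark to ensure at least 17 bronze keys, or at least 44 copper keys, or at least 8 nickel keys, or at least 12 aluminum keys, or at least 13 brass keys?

The worst case stops just short of every target: 16 bronze, 43 copper, 7 nickel, 11 aluminum, 12 brass — 16 + 43 + 7 + 11 + 12 = 89 keys.
One more key must push some type to its target, so 89 + 1 = 90.

90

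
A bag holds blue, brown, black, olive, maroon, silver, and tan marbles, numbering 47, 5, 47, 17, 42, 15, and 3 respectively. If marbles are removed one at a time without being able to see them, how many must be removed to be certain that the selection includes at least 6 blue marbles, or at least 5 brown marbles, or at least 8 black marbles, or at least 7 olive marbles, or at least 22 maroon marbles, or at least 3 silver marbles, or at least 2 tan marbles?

47

The worst case stops just short of every target: 5 blue, 4 brown, 7 black, 6 olive, 21 maroon, 2 silver, 1 tan — 5 + 4 + 7 + 6 + 21 + 2 + 1 = 46 marbles.
One more marble must push some color to its target, so 46 + 1 = 47.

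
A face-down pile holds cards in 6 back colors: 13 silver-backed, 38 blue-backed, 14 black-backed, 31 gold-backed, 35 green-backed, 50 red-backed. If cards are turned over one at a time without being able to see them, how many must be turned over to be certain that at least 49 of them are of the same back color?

180

In the worst case we take at most 48 of each back color, but all 13 silver-backed, all 38 blue-backed, all 14 black-backed, all 31 gold-backed, and all 35 green-backed (fewer than 48), giving 13 + 38 + 14 + 31 + 35 + 48 = 179.
One more card then forces some back color to 49, so 179 + 1 = 180.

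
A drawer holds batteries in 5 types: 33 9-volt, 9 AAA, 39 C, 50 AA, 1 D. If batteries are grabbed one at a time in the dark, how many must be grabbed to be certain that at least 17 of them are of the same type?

59

Treat the 5 types as pigeonholes.
In the worst case we take at most 16 of each type, but all 9 AAA and all 1 D (fewer than 16), giving 16 + 9 + 16 + 16 + 1 = 58.
One more battery then forces some type to 17, so 58 + 1 = 59.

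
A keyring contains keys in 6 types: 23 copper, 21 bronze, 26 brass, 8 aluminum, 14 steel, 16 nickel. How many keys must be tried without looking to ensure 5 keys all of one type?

25

Treat the 6 types as pigeonholes.
The worst case takes 4 keys of each type without reaching 5 of any: 6 × 4 = 24.
The next key must bring some type to 5, so 24 + 1 = 25.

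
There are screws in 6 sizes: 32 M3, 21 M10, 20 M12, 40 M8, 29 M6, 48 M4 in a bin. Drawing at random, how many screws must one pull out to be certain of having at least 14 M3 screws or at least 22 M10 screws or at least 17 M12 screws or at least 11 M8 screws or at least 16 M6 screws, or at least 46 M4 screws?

The worst case stops just short of every target: 13 M3, 21 M10, 16 M12, 10 M8, 15 M6, 45 M4 — 13 + 21 + 16 + 10 + 15 + 45 = 120 screws.
One more screw must push some size to its target, so 120 + 1 = 121.

121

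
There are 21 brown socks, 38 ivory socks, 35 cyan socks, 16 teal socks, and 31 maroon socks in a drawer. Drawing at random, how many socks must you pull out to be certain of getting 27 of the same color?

In the worst case we take at most 26 of each color, but all 21 brown and all 16 teal (fewer than 26), giving 21 + 26 + 26 + 16 + 26 = 115.
One more sock then forces some color to 27, so 115 + 1 = 116.

116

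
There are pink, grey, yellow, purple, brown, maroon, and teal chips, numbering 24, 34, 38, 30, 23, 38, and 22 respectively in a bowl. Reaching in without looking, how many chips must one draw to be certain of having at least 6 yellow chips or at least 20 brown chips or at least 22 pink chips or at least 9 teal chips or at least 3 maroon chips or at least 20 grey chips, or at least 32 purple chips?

The worst case stops just short of every target: 21 pink, 19 grey, 5 yellow, all 30 purple, 19 brown, 2 maroon, 8 teal — 21 + 19 + 5 + 30 + 19 + 2 + 8 = 104 chips.
One more chip must push some color to its target, so 104 + 1 = 105.

105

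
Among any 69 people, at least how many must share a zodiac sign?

6

There are 12 zodiac signs, which serve as the pigeonholes.
If each of the 12 zodiac signs held at most 5, the total would be at most 12 × 5 = 60 < 69, a contradiction.
So at least one holds ⌈69/12⌉ = 6.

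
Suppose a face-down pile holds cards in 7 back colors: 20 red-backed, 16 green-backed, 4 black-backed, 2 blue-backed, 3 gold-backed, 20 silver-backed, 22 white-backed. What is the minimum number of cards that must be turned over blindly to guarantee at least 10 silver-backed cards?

The worst case draws every non-silver-backed card first: 20 + 16 + 4 + 2 + 3 + 22 = 67.
The next 10 draws are then forced to be silver-backed, giving 67 + 10 = 77.

77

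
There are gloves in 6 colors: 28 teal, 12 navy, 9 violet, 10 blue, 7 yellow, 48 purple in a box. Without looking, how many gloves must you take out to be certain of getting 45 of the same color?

111

Treat the 6 colors as pigeonholes.
In the worst case we take at most 44 of each color, but all 28 teal, all 12 navy, all 9 violet, all 10 blue, and all 7 yellow (fewer than 44), giving 28 + 12 + 9 + 10 + 7 + 44 = 110.
One more glove then forces some color to 45, so 110 + 1 = 111.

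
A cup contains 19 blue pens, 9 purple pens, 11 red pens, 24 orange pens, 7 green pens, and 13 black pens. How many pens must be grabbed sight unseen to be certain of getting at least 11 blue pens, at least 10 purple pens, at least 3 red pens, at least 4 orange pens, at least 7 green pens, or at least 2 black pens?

32

The worst case stops just short of every target: 10 blue, 9 purple, 2 red, 3 orange, 6 green, 1 black — 10 + 9 + 2 + 3 + 6 + 1 = 31 pens.
One more pen must push some ink color to its target, so 31 + 1 = 32.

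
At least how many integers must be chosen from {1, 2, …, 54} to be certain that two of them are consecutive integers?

Partition {1, …, 54} into 27 pairs: {1,2}, {3,4}, …, {53,54}.
Choosing 27 integers — say the 27 even numbers 2, 4, …, 54 — takes one from each pair and avoids the property.
Choosing 28 forces two into the same pair by pigeonhole, and those are consecutive. So 28.

28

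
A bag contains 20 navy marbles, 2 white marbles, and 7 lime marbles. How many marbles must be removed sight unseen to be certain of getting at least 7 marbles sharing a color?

15

Treat the 3 colors as pigeonholes.
In the worst case we take at most 6 of each color, but all 2 white (fewer than 6), giving 6 + 2 + 6 = 14.
One more marble then forces some color to 7, so 14 + 1 = 15.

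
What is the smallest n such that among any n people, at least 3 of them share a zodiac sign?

There are 12 zodiac signs acting as pigeonholes.
With 12 × 2 = 24 people we could place exactly 2 in each, with no class reaching 3.
One more forces some class to hold 3, so 24 + 1 = 25.

25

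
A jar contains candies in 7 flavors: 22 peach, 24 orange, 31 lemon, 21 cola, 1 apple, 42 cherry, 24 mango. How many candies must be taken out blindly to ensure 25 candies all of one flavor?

In the worst case we take at most 24 of each flavor, but all 22 peach, all 21 cola, and all 1 apple (fewer than 24), giving 22 + 24 + 24 + 21 + 1 + 24 + 24 = 140.
One more candy then forces some flavor to 25, so 140 + 1 = 141.

141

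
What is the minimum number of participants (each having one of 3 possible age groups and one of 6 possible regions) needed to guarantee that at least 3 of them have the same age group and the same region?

There are 3 × 6 = 18 (age group, region) combinations acting as pigeonholes.
With 18 × 2 = 36 participants we could place exactly 2 in each, with no (age group, region) pair reaching 3.
One more forces some (age group, region) pair to hold 3, so 36 + 1 = 37.

37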